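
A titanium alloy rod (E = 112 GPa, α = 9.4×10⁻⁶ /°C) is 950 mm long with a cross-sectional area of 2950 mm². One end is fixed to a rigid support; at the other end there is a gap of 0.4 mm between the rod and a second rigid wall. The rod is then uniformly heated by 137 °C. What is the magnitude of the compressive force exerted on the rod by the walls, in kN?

P ≈ 286 kN

Unrestrained expansion: δ_free = αΔT L = 9.4×10⁻⁶ × 137 × 950 = 1.223 mm.
The gap closes (δ_free > 0.4 mm) and the wall then resists a further 1.223 − 0.4 = 0.8234 mm of expansion.
So σ = E(δ_free − g)/L = 112×10³ × 0.8234/950 = 97.08 MPa.
P = σA = 97.08 × 2950 = 286.4 kN.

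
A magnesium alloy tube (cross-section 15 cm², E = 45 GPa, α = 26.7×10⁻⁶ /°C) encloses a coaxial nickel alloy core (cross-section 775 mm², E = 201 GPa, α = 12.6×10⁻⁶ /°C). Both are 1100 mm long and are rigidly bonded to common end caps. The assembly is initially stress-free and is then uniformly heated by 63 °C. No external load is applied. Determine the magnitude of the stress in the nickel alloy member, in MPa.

σ ≈ 54 MPa (tensile)

Equilibrium of a rigid end plate with no external load gives equal and opposite internal forces ±P in the two members. Since α_{magnesium alloy} > α_{nickel alloy}, heating drives the magnesium alloy into compression and the nickel alloy into tension.
Equating the net (thermal + elastic) strains gives |α₁ − α₂|·ΔT = P·[1/(A₁E₁) + 1/(A₂E₂)].
|α₁ − α₂|·ΔT = 14.1×10⁻⁶ × 63 = 0.0008883.
1/(A₁E₁) + 1/(A₂E₂) = 1/(1500×45×10³) + 1/(775×201×10³) = 2.123×10⁻⁸ N⁻¹.
So P = 0.0008883 / 2.123×10⁻⁸ = 41.83 kN.
σ_{nickel alloy} = P/A₂ = 41830/775 = 53.98 MPa, tensile.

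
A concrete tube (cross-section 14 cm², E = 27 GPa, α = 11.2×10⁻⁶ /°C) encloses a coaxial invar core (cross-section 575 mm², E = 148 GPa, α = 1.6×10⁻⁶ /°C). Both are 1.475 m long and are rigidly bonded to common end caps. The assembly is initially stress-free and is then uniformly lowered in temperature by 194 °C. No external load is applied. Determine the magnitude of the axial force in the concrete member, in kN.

Equilibrium of a rigid end plate with no external load gives equal and opposite internal forces ±P in the two members. Since α_{concrete} > α_{invar}, cooling drives the concrete into tension and the invar into compression.
Equating the net (thermal + elastic) strains gives |α₁ − α₂|·ΔT = P·[1/(A₁E₁) + 1/(A₂E₂)].
|α₁ − α₂|·ΔT = 9.6×10⁻⁶ × 194 = 0.001862.
1/(A₁E₁) + 1/(A₂E₂) = 1/(1400×27×10³) + 1/(575×148×10³) = 3.821×10⁻⁸ N⁻¹.
P = 0.001862 / 3.821×10⁻⁸ = 48750 N = 48.75 kN.

P ≈ 48.7 kN (tensile in the concrete)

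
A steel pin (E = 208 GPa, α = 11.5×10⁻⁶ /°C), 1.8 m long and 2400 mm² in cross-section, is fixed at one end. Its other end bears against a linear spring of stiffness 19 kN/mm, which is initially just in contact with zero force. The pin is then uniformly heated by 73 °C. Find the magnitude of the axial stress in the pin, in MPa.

σ ≈ 11.2 MPa (compressive)

The unrestrained thermal change is αΔT L = 11.5×10⁻⁶ × 73 × 1800 = 1.511 mm.
With a force P in the spring, the elastic change of the pin is PL/(AE) and that of the spring is P/k; compatibility requires their sum to equal δ_free.
P [ L/(AE) + 1/k ] = δ_free → P [ 1800/(2400×208×10³) + 1/(19×10³) ] = 1.511.
P = 1.511 / 5.624×10⁻⁵ = 26870 N.
σ = P/A = 26870/2400 = 11.2 MPa.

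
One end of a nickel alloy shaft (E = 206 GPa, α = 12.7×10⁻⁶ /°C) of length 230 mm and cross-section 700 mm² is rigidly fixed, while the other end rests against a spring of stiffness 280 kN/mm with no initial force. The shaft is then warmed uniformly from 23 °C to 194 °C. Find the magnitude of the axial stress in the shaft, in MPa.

The unrestrained thermal change is αΔT L = 12.7×10⁻⁶ × 171 × 230 = 0.4995 mm.
With a force P in the spring, the elastic change of the shaft is PL/(AE) and that of the spring is P/k; compatibility requires their sum to equal δ_free.
So P = δ_free / [L/(AE) + 1/k] = 0.4995 / [ 230/(700×206×10³) + 1/(280×10³) ].
P = 0.4995 / 5.166×10⁻⁶ = 96680 N.
σ = P/A = 96680/700 = 138.1 MPa.

σ ≈ 138 MPa (compressive)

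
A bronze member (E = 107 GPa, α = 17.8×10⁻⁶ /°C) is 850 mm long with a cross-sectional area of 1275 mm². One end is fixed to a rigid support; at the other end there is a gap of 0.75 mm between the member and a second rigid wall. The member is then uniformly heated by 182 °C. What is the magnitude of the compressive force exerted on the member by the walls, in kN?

P ≈ 322 kN

Free thermal elongation = αΔT L = 17.8×10⁻⁶ × 182 × 850 = 2.754 mm.
This exceeds the 0.75 mm gap, so the wall pushes back. The portion of expansion that must be recovered elastically is δ_free − gap = 2.754 − 0.75 = 2.004 mm.
So σ = E(δ_free − g)/L = 107×10³ × 2.004/850 = 252.2 MPa.
P = σA = 252.2 × 1275 = 321.6 kN.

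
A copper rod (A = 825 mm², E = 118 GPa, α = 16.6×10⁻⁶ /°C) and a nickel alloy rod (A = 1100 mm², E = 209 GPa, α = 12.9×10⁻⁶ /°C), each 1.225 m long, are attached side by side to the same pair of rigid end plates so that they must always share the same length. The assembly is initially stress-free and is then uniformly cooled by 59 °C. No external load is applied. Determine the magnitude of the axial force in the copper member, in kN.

The copper has the larger α, so on cooling it would change length more than the nickel alloy if both were free. The rigid plates force a common final length, so the copper is put into tension and the nickel alloy into compression, with equal and opposite forces P (no external load).
Compatibility of the two members (thermal + elastic change equal): (α₁ − α₂)ΔT = P·[1/(A₁E₁) + 1/(A₂E₂)].
|α₁ − α₂|·ΔT = 3.7×10⁻⁶ × 59 = 0.0002183.
1/(A₁E₁) + 1/(A₂E₂) = 1/(825×118×10³) + 1/(1100×209×10³) = 1.462×10⁻⁸ N⁻¹.
P = 0.0002183 / 1.462×10⁻⁸ = 14930 N = 14.93 kN.

P ≈ 14.9 kN (tensile in the copper)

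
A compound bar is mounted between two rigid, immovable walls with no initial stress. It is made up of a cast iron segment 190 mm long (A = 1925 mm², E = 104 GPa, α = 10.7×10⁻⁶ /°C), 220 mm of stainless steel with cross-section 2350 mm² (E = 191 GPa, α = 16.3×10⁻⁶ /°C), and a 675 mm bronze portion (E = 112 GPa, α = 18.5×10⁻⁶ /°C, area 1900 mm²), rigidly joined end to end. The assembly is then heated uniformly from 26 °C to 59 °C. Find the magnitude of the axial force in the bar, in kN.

If the supports were absent, the total length change would be Σ αᵢΔT Lᵢ = 10.7×10⁻⁶×33×190 + 16.3×10⁻⁶×33×220 + 18.5×10⁻⁶×33×675 = 0.5975 mm.
The walls prevent any net length change, so an axial force P (same in every segment) develops. Compatibility: P · Σ Lᵢ/(AᵢEᵢ) = δ_free.
The series flexibility is Σ Lᵢ/(AᵢEᵢ) = 190/(1925×104×10³) + 220/(2350×191×10³) + 675/(1900×112×10³) = 4.611×10⁻⁶ mm/N.
P = 0.5975 / 4.611×10⁻⁶ = 129600 N = 129.6 kN, compressive.

P ≈ 130 kN (compressive)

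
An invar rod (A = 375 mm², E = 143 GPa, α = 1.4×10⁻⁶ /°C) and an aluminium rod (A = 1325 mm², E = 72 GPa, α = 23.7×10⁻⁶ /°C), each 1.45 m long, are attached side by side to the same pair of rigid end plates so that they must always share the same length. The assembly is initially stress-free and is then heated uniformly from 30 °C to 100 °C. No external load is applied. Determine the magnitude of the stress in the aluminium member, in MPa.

σ ≈ 40.4 MPa (compressive)

Equilibrium of a rigid end plate with no external load gives equal and opposite internal forces ±P in the two members. Since α_{aluminium} > α_{invar}, heating drives the aluminium into compression and the invar into tension.
Compatibility of the two members (thermal + elastic change equal): (α₁ − α₂)ΔT = P·[1/(A₁E₁) + 1/(A₂E₂)].
|α₁ − α₂|·ΔT = 22.3×10⁻⁶ × 70 = 0.001561.
1/(A₁E₁) + 1/(A₂E₂) = 1/(375×143×10³) + 1/(1325×72×10³) = 2.913×10⁻⁸ N⁻¹.
So P = 0.001561 / 2.913×10⁻⁸ = 53.59 kN.
σ_{aluminium} = P/A₂ = 53590/1325 = 40.44 MPa, compressive.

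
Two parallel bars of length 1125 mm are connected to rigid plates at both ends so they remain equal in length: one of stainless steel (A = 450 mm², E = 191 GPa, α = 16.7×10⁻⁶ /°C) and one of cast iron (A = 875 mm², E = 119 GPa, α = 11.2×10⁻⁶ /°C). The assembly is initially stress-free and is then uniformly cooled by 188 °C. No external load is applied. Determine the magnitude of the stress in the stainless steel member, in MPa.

Both members must finish at the same length. With the larger α, the stainless steel tends to over-contract; the plates restrain it, putting the stainless steel in tension and the cast iron in compression. With no external load the two internal forces are equal and opposite, magnitude P.
Compatibility of the two members (thermal + elastic change equal): (α₁ − α₂)ΔT = P·[1/(A₁E₁) + 1/(A₂E₂)].
|α₁ − α₂|·ΔT = 5.5×10⁻⁶ × 188 = 0.001034.
1/(A₁E₁) + 1/(A₂E₂) = 1/(450×191×10³) + 1/(875×119×10³) = 2.124×10⁻⁸ N⁻¹.
So P = 0.001034 / 2.124×10⁻⁸ = 48.69 kN.
σ_{stainless steel} = P/A₁ = 48690/450 = 108.2 MPa, tensile.

σ ≈ 108 MPa (tensile)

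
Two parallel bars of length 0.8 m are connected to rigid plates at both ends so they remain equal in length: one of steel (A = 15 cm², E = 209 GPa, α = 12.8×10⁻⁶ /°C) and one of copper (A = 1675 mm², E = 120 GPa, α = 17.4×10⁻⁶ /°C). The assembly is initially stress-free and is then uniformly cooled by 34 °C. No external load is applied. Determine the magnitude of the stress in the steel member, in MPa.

σ ≈ 12.8 MPa (compressive)

The copper has the larger α, so on cooling it would change length more than the steel if both were free. The rigid plates force a common final length, so the copper is put into tension and the steel into compression, with equal and opposite forces P (no external load).
Setting the final lengths equal and cancelling L: (α₁ − α₂)ΔT = P/(A₁E₁) + P/(A₂E₂).
|α₁ − α₂|·ΔT = 4.6×10⁻⁶ × 34 = 0.0001564.
1/(A₁E₁) + 1/(A₂E₂) = 1/(1500×209×10³) + 1/(1675×120×10³) = 8.165×10⁻⁹ N⁻¹.
So P = 0.0001564 / 8.165×10⁻⁹ = 19.16 kN.
σ_{steel} = P/A₁ = 19160/1500 = 12.77 MPa, compressive.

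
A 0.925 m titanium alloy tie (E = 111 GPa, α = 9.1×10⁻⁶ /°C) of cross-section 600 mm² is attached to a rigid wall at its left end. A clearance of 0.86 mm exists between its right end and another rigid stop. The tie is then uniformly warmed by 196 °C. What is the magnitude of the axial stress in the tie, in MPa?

Unrestrained expansion: δ_free = αΔT L = 9.1×10⁻⁶ × 196 × 925 = 1.65 mm.
After closing the 0.86 mm clearance, 1.65 − 0.86 = 0.7898 mm of expansion remains to be suppressed by the wall.
Compatibility: PL/(AE) = 0.7898 mm, so σ = P/A = E × (0.7898/925) = 94.78 MPa.

σ ≈ 94.8 MPa (compressive)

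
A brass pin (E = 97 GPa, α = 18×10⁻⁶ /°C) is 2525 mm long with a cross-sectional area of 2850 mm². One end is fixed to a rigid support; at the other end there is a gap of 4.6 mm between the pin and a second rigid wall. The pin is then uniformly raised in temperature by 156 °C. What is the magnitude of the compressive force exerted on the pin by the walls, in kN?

Free thermal elongation = αΔT L = 18×10⁻⁶ × 156 × 2525 = 7.09 mm.
This exceeds the 4.6 mm gap, so the wall pushes back. The portion of expansion that must be recovered elastically is δ_free − gap = 7.09 − 4.6 = 2.49 mm.
That suppressed elongation corresponds to σ = E·Δ/L = 97×10³ × 2.49/2525 = 95.66 MPa.
Force on the wall = σA = 95.66 × 2850 mm² = 272.6 kN.

P ≈ 273 kN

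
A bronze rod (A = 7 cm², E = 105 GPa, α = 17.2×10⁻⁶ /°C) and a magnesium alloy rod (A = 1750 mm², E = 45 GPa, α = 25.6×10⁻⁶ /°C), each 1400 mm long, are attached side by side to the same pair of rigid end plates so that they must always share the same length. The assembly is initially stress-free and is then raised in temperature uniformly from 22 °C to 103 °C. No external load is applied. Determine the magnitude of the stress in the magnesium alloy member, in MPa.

The magnesium alloy has the larger α, so on heating it would change length more than the bronze if both were free. The rigid plates force a common final length, so the magnesium alloy is put into compression and the bronze into tension, with equal and opposite forces P (no external load).
Compatibility of the two members (thermal + elastic change equal): (α₁ − α₂)ΔT = P·[1/(A₁E₁) + 1/(A₂E₂)].
|α₁ − α₂|·ΔT = 8.4×10⁻⁶ × 81 = 0.0006804.
1/(A₁E₁) + 1/(A₂E₂) = 1/(700×105×10³) + 1/(1750×45×10³) = 2.63×10⁻⁸ N⁻¹.
So P = 0.0006804 / 2.63×10⁻⁸ = 25.87 kN.
σ_{magnesium alloy} = P/A₂ = 25870/1750 = 14.78 MPa, compressive.

σ ≈ 14.8 MPa (compressive)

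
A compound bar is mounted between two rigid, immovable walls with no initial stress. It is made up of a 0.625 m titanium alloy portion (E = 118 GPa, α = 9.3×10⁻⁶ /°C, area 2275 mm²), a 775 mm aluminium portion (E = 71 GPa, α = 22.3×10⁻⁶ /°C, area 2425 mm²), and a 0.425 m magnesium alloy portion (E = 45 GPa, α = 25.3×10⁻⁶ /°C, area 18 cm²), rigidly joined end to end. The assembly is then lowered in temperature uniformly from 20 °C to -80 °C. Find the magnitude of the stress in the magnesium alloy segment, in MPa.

If the supports were absent, the total length change would be Σ αᵢΔT Lᵢ = 9.3×10⁻⁶×100×625 + 22.3×10⁻⁶×100×775 + 25.3×10⁻⁶×100×425 = 3.385 mm.
The walls prevent any net length change, so an axial force P (same in every segment) develops. Compatibility: P · Σ Lᵢ/(AᵢEᵢ) = δ_free.
The series flexibility is Σ Lᵢ/(AᵢEᵢ) = 625/(2275×118×10³) + 775/(2425×71×10³) + 425/(1800×45×10³) = 1.208×10⁻⁵ mm/N.
Hence P = δ_free / Σ(L/AE) = 3.385/1.208×10⁻⁵ = 280.3 kN (tensile).
σ_{magnesium alloy} = P / A = 280300 / 1800 = 155.7 MPa.

σ ≈ 156 MPa (tensile)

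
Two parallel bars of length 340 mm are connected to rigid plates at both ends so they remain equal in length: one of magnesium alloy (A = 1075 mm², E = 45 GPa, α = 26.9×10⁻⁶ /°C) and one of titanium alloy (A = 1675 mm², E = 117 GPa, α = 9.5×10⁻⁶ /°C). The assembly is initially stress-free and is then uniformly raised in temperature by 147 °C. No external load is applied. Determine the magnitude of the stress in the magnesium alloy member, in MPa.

σ ≈ 92.3 MPa (compressive)

Both members must finish at the same length. With the larger α, the magnesium alloy tends to over-expand; the plates restrain it, putting the magnesium alloy in compression and the titanium alloy in tension. With no external load the two internal forces are equal and opposite, magnitude P.
Equating the net (thermal + elastic) strains gives |α₁ − α₂|·ΔT = P·[1/(A₁E₁) + 1/(A₂E₂)].
|α₁ − α₂|·ΔT = 17.4×10⁻⁶ × 147 = 0.002558.
1/(A₁E₁) + 1/(A₂E₂) = 1/(1075×45×10³) + 1/(1675×117×10³) = 2.577×10⁻⁸ N⁻¹.
So P = 0.002558 / 2.577×10⁻⁸ = 99.24 kN.
σ_{magnesium alloy} = P/A₁ = 99240/1075 = 92.31 MPa, compressive.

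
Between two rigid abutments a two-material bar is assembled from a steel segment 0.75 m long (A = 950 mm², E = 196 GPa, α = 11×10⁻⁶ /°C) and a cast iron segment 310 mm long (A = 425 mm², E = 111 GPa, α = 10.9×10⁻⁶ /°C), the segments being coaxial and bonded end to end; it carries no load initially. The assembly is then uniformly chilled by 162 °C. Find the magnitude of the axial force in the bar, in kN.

If the supports were absent, the total length change would be Σ αᵢΔT Lᵢ = 11×10⁻⁶×162×750 + 10.9×10⁻⁶×162×310 = 1.884 mm.
Since the ends are fixed, an axial force P builds up, equal in every segment, with P · Σ Lᵢ/(AᵢEᵢ) = δ_free.
Σ Lᵢ/(AᵢEᵢ) = 750/(950×196×10³) + 310/(425×111×10³) = 1.06×10⁻⁵ mm/N.
P = 1.884 / 1.06×10⁻⁵ = 177700 N = 177.7 kN, tensile.

P ≈ 178 kN (tensile)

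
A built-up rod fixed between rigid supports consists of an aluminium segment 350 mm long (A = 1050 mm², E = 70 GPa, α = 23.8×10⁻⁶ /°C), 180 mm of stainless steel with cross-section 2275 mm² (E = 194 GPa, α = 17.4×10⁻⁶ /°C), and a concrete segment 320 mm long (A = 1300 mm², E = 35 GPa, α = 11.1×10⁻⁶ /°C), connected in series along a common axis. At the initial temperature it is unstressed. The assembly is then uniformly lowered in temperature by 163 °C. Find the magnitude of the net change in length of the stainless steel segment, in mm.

Free thermal contraction of the whole bar: Σ αᵢΔT Lᵢ = 23.8×10⁻⁶×163×350 + 17.4×10⁻⁶×163×180 + 11.1×10⁻⁶×163×320 = 2.447 mm.
The rigid supports impose zero overall length change; the single axial force P common to all segments must satisfy P Σ Lᵢ/(AᵢEᵢ) = δ_free.
Σ Lᵢ/(AᵢEᵢ) = 350/(1050×70×10³) + 180/(2275×194×10³) + 320/(1300×35×10³) = 1.22×10⁻⁵ mm/N.
So P = 2.447 / 1.22×10⁻⁵ = 200.6 kN, tensile.
For the stainless steel segment, free thermal change = 17.4×10⁻⁶×163×180 = 0.5105 mm and elastic change from P = 200600×180/(2275×194×10³) = 0.08179 mm; these oppose, so the net change is 0.429 mm (segment shortens).

|ΔL| ≈ 0.429 mm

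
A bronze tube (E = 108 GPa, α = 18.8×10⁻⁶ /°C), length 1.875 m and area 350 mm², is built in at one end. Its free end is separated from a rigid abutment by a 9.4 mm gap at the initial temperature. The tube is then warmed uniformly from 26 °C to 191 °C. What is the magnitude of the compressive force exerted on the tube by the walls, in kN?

P ≈ 0 kN

Unrestrained expansion: δ_free = αΔT L = 18.8×10⁻⁶ × 165 × 1875 = 5.816 mm.
This is smaller than the 9.4 mm clearance, so the tube expands freely without reaching the stop — the stress is zero.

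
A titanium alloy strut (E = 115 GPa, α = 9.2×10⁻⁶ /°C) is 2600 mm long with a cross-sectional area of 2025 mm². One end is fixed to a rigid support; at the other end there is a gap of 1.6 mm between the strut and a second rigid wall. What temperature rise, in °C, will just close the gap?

ΔT ≈ 66.9 °C

Contact occurs when the free expansion equals the gap: αΔT L = 1.6 mm.
So ΔT = g/(αL) = 1.6/(9.2×10⁻⁶ × 2600) = 66.89 °C.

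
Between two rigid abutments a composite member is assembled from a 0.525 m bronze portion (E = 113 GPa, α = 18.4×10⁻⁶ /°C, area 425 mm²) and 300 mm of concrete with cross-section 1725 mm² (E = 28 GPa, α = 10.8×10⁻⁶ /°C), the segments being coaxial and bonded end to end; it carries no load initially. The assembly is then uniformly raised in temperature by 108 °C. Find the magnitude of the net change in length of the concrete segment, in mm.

Free thermal expansion of the whole bar: Σ αᵢΔT Lᵢ = 18.4×10⁻⁶×108×525 + 10.8×10⁻⁶×108×300 = 1.393 mm.
Since the ends are fixed, an axial force P builds up, equal in every segment, with P · Σ Lᵢ/(AᵢEᵢ) = δ_free.
Σ Lᵢ/(AᵢEᵢ) = 525/(425×113×10³) + 300/(1725×28×10³) = 1.714×10⁻⁵ mm/N.
P = 1.393 / 1.714×10⁻⁵ = 81270 N = 81.27 kN, compressive.
For the concrete segment, free thermal change = 10.8×10⁻⁶×108×300 = 0.3499 mm and elastic change from P = 81270×300/(1725×28×10³) = 0.5048 mm; these oppose, so the net change is 0.155 mm (segment shortens).

|ΔL| ≈ 0.155 mm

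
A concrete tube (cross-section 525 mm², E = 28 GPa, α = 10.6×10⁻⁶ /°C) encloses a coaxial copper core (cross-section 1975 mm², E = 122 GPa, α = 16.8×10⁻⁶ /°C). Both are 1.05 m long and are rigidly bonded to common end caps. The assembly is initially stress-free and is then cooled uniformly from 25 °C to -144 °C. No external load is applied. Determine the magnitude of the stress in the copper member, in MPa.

σ ≈ 7.35 MPa (tensile)

Both members must finish at the same length. With the larger α, the copper tends to over-contract; the plates restrain it, putting the copper in tension and the concrete in compression. With no external load the two internal forces are equal and opposite, magnitude P.
Equating the net (thermal + elastic) strains gives |α₁ − α₂|·ΔT = P·[1/(A₁E₁) + 1/(A₂E₂)].
|α₁ − α₂|·ΔT = 6.2×10⁻⁶ × 169 = 0.001048.
1/(A₁E₁) + 1/(A₂E₂) = 1/(525×28×10³) + 1/(1975×122×10³) = 7.218×10⁻⁸ N⁻¹.
P = 0.001048 / 7.218×10⁻⁸ = 14520 N = 14.52 kN.
σ_{copper} = P/A₂ = 14520/1975 = 7.35 MPa, tensile.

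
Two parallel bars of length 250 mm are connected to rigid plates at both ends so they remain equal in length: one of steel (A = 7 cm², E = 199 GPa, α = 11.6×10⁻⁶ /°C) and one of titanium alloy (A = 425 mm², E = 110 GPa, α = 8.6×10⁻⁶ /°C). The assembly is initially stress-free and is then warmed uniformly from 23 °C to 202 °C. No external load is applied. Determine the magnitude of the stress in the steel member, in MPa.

σ ≈ 26.9 MPa (compressive)

Both members must finish at the same length. With the larger α, the steel tends to over-expand; the plates restrain it, putting the steel in compression and the titanium alloy in tension. With no external load the two internal forces are equal and opposite, magnitude P.
Equating the net (thermal + elastic) strains gives |α₁ − α₂|·ΔT = P·[1/(A₁E₁) + 1/(A₂E₂)].
|α₁ − α₂|·ΔT = 3×10⁻⁶ × 179 = 0.000537.
1/(A₁E₁) + 1/(A₂E₂) = 1/(700×199×10³) + 1/(425×110×10³) = 2.857×10⁻⁸ N⁻¹.
P = 0.000537 / 2.857×10⁻⁸ = 18800 N = 18.8 kN.
σ_{steel} = P/A₁ = 18800/700 = 26.85 MPa, compressive.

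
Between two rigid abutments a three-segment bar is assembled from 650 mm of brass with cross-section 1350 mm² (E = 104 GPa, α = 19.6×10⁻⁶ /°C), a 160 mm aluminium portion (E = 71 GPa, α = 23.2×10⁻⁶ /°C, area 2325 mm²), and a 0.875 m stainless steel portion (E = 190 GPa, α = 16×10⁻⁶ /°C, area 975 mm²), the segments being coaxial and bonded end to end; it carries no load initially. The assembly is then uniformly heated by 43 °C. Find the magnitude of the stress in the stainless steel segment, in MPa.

Free thermal expansion of the whole bar: Σ αᵢΔT Lᵢ = 19.6×10⁻⁶×43×650 + 23.2×10⁻⁶×43×160 + 16×10⁻⁶×43×875 = 1.309 mm.
The walls prevent any net length change, so an axial force P (same in every segment) develops. Compatibility: P · Σ Lᵢ/(AᵢEᵢ) = δ_free.
The series flexibility is Σ Lᵢ/(AᵢEᵢ) = 650/(1350×104×10³) + 160/(2325×71×10³) + 875/(975×190×10³) = 1.032×10⁻⁵ mm/N.
P = 1.309 / 1.032×10⁻⁵ = 126900 N = 126.9 kN, compressive.
σ_{stainless steel} = P / A = 126900 / 975 = 130.1 MPa.

σ ≈ 130 MPa (compressive)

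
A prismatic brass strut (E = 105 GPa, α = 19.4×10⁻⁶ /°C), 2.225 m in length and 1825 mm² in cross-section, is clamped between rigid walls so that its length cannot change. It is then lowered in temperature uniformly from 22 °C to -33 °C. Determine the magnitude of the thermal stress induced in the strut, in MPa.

The supports are rigid, so the total axial strain is zero. The restrained thermal strain is ε = αΔT = 19.4×10⁻⁶ × 55 = 1067×10⁻⁶.
The stress required to suppress this strain is σ = Eε = 105×10³ × 1067×10⁻⁶ = 112 MPa, tensile since the strut is trying to contract.

σ ≈ 112 MPa (tensile)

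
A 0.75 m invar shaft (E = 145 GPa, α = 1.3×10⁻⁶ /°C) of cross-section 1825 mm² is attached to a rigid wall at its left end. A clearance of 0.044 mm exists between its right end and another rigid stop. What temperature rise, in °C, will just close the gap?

ΔT ≈ 45.1 °C

The gap closes when αΔT L = 0.044 mm, since the shaft is still unstressed at that instant.
So ΔT = g/(αL) = 0.044/(1.3×10⁻⁶ × 750) = 45.13 °C.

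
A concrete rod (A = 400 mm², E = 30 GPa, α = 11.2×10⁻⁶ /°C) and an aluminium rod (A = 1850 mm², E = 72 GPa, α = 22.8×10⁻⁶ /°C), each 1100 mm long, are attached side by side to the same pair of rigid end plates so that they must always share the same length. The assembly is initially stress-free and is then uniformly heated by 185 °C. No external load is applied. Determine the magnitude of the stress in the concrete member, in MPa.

σ ≈ 59.1 MPa (tensile)

Both members must finish at the same length. With the larger α, the aluminium tends to over-expand; the plates restrain it, putting the aluminium in compression and the concrete in tension. With no external load the two internal forces are equal and opposite, magnitude P.
Compatibility of the two members (thermal + elastic change equal): (α₁ − α₂)ΔT = P·[1/(A₁E₁) + 1/(A₂E₂)].
|α₁ − α₂|·ΔT = 11.6×10⁻⁶ × 185 = 0.002146.
1/(A₁E₁) + 1/(A₂E₂) = 1/(400×30×10³) + 1/(1850×72×10³) = 9.084×10⁻⁸ N⁻¹.
So P = 0.002146 / 9.084×10⁻⁸ = 23.62 kN.
σ_{concrete} = P/A₁ = 23620/400 = 59.06 MPa, tensile.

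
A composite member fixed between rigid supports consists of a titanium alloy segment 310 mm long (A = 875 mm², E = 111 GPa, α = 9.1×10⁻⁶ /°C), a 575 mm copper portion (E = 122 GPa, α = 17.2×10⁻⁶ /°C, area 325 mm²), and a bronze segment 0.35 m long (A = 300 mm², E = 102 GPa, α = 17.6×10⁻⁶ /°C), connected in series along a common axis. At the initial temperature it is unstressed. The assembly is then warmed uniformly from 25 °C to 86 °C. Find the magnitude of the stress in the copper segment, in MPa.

Free thermal expansion of the whole bar: Σ αᵢΔT Lᵢ = 9.1×10⁻⁶×61×310 + 17.2×10⁻⁶×61×575 + 17.6×10⁻⁶×61×350 = 1.151 mm.
The walls prevent any net length change, so an axial force P (same in every segment) develops. Compatibility: P · Σ Lᵢ/(AᵢEᵢ) = δ_free.
Σ Lᵢ/(AᵢEᵢ) = 310/(875×111×10³) + 575/(325×122×10³) + 350/(300×102×10³) = 2.913×10⁻⁵ mm/N.
So P = 1.151 / 2.913×10⁻⁵ = 39.51 kN, compressive.
σ_{copper} = P / A = 39510 / 325 = 121.6 MPa.

σ ≈ 122 MPa (compressive)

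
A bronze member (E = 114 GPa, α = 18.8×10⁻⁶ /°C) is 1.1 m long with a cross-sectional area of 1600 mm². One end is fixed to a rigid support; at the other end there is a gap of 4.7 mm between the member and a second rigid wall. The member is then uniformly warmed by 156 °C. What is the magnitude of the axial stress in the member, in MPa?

σ ≈ 0 MPa

If the wall were absent the member would grow by αΔT L = 18.8×10⁻⁶ × 156 × 1100 = 3.226 mm.
This is smaller than the 4.7 mm clearance, so the member expands freely without reaching the stop — the stress is zero.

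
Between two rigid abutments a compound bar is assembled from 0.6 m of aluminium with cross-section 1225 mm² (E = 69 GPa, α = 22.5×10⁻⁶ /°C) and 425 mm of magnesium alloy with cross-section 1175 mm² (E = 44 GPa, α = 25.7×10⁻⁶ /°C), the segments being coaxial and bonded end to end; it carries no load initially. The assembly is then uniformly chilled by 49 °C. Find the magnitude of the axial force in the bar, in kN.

P ≈ 78.1 kN (tensile)

Free thermal contraction of the whole bar: Σ αᵢΔT Lᵢ = 22.5×10⁻⁶×49×600 + 25.7×10⁻⁶×49×425 = 1.197 mm.
Since the ends are fixed, an axial force P builds up, equal in every segment, with P · Σ Lᵢ/(AᵢEᵢ) = δ_free.
The series flexibility is Σ Lᵢ/(AᵢEᵢ) = 600/(1225×69×10³) + 425/(1175×44×10³) = 1.532×10⁻⁵ mm/N.
P = 1.197 / 1.532×10⁻⁵ = 78120 N = 78.12 kN, tensile.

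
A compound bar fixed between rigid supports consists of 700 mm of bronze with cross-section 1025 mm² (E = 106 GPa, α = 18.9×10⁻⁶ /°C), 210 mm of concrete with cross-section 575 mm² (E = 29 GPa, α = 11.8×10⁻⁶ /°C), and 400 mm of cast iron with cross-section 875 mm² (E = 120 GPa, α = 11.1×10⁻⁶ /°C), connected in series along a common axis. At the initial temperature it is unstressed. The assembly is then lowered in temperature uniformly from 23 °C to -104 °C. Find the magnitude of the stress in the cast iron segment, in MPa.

σ ≈ 128 MPa (tensile)

Free thermal contraction of the whole bar: Σ αᵢΔT Lᵢ = 18.9×10⁻⁶×127×700 + 11.8×10⁻⁶×127×210 + 11.1×10⁻⁶×127×400 = 2.559 mm.
The walls prevent any net length change, so an axial force P (same in every segment) develops. Compatibility: P · Σ Lᵢ/(AᵢEᵢ) = δ_free.
Σ Lᵢ/(AᵢEᵢ) = 700/(1025×106×10³) + 210/(575×29×10³) + 400/(875×120×10³) = 2.285×10⁻⁵ mm/N.
P = 2.559 / 2.285×10⁻⁵ = 112000 N = 112 kN, tensile.
σ_{cast iron} = P / A = 112000 / 875 = 128 MPa.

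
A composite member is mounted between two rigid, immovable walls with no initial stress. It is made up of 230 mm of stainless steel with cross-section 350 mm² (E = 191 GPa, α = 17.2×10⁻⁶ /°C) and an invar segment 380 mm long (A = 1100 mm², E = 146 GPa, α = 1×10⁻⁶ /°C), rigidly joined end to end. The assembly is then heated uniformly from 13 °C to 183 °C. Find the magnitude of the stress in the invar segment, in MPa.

σ ≈ 115 MPa (compressive)

Free thermal expansion of the whole bar: Σ αᵢΔT Lᵢ = 17.2×10⁻⁶×170×230 + 1×10⁻⁶×170×380 = 0.7371 mm.
Since the ends are fixed, an axial force P builds up, equal in every segment, with P · Σ Lᵢ/(AᵢEᵢ) = δ_free.
Σ Lᵢ/(AᵢEᵢ) = 230/(350×191×10³) + 380/(1100×146×10³) = 5.807×10⁻⁶ mm/N.
So P = 0.7371 / 5.807×10⁻⁶ = 126.9 kN, compressive.
σ_{invar} = P / A = 126900 / 1100 = 115.4 MPa.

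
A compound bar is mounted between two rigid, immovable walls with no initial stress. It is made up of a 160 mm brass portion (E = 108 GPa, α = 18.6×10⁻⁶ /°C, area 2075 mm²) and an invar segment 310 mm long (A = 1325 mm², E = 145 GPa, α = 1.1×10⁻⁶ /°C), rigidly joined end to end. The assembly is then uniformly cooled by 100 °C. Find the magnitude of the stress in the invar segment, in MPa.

σ ≈ 108 MPa (tensile)

If the supports were absent, the total length change would be Σ αᵢΔT Lᵢ = 18.6×10⁻⁶×100×160 + 1.1×10⁻⁶×100×310 = 0.3317 mm.
Since the ends are fixed, an axial force P builds up, equal in every segment, with P · Σ Lᵢ/(AᵢEᵢ) = δ_free.
The series flexibility is Σ Lᵢ/(AᵢEᵢ) = 160/(2075×108×10³) + 310/(1325×145×10³) = 2.327×10⁻⁶ mm/N.
Hence P = δ_free / Σ(L/AE) = 0.3317/2.327×10⁻⁶ = 142.5 kN (tensile).
σ_{invar} = P / A = 142500 / 1325 = 107.6 MPa.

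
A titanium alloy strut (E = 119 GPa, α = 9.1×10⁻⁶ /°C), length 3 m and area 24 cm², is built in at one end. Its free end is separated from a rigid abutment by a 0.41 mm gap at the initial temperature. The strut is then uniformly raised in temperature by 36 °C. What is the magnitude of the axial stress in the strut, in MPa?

σ ≈ 22.7 MPa (compressive)

If the wall were absent the strut would grow by αΔT L = 9.1×10⁻⁶ × 36 × 3000 = 0.9828 mm.
After closing the 0.41 mm clearance, 0.9828 − 0.41 = 0.5728 mm of expansion remains to be suppressed by the wall.
That suppressed elongation corresponds to σ = E·Δ/L = 119×10³ × 0.5728/3000 = 22.72 MPa.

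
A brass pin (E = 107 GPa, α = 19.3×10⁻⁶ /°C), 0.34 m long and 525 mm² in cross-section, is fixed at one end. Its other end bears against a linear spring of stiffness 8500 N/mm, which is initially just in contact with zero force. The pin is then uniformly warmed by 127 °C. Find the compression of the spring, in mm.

The unrestrained thermal change is αΔT L = 19.3×10⁻⁶ × 127 × 340 = 0.8334 mm.
With a force P in the spring, the elastic change of the pin is PL/(AE) and that of the spring is P/k; compatibility requires their sum to equal δ_free.
P [ L/(AE) + 1/k ] = δ_free → P [ 340/(525×107×10³) + 1/(8500) ] = 0.8334.
P = 0.8334 / 0.0001237 = 6737 N.
Spring compression = P/k = 6737/(8500) = 0.7926 mm.

δ ≈ 0.793 mm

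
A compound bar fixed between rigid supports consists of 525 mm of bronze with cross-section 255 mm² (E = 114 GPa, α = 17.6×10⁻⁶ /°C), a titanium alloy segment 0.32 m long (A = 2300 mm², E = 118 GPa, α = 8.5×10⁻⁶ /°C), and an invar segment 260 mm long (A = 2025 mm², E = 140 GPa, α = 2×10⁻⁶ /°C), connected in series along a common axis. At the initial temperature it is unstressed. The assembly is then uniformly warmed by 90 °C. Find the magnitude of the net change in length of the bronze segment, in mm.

Free thermal expansion of the whole bar: Σ αᵢΔT Lᵢ = 17.6×10⁻⁶×90×525 + 8.5×10⁻⁶×90×320 + 2×10⁻⁶×90×260 = 1.123 mm.
The walls prevent any net length change, so an axial force P (same in every segment) develops. Compatibility: P · Σ Lᵢ/(AᵢEᵢ) = δ_free.
Σ Lᵢ/(AᵢEᵢ) = 525/(255×114×10³) + 320/(2300×118×10³) + 260/(2025×140×10³) = 2.016×10⁻⁵ mm/N.
Hence P = δ_free / Σ(L/AE) = 1.123/2.016×10⁻⁵ = 55.73 kN (compressive).
For the bronze segment, free thermal change = 17.6×10⁻⁶×90×525 = 0.8316 mm and elastic change from P = 55730×525/(255×114×10³) = 1.006 mm; these oppose, so the net change is 0.175 mm (segment shortens).

|ΔL| ≈ 0.175 mm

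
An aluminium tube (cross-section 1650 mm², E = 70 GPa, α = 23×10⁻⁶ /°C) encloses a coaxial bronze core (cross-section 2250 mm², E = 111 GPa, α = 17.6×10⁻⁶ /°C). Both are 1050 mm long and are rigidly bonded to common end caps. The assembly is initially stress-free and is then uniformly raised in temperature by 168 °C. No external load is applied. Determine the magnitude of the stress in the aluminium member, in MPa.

σ ≈ 43.4 MPa (compressive)

Equilibrium of a rigid end plate with no external load gives equal and opposite internal forces ±P in the two members. Since α_{aluminium} > α_{bronze}, heating drives the aluminium into compression and the bronze into tension.
Setting the final lengths equal and cancelling L: (α₁ − α₂)ΔT = P/(A₁E₁) + P/(A₂E₂).
|α₁ − α₂|·ΔT = 5.4×10⁻⁶ × 168 = 0.0009072.
1/(A₁E₁) + 1/(A₂E₂) = 1/(1650×70×10³) + 1/(2250×111×10³) = 1.266×10⁻⁸ N⁻¹.
So P = 0.0009072 / 1.266×10⁻⁸ = 71.65 kN.
σ_{aluminium} = P/A₁ = 71650/1650 = 43.42 MPa, compressive.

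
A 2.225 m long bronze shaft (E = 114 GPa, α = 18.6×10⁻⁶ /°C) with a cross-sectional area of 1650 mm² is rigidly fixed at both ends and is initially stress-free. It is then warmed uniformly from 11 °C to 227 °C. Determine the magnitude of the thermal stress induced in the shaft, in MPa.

σ ≈ 458 MPa (compressive)

With length fixed, the mechanical strain must cancel the thermal strain αΔT = 18.6×10⁻⁶ × 216 = 4017.6×10⁻⁶.
Hence σ = E·αΔT = 114×10³ × 4017.6×10⁻⁶ = 458 MPa, compressive.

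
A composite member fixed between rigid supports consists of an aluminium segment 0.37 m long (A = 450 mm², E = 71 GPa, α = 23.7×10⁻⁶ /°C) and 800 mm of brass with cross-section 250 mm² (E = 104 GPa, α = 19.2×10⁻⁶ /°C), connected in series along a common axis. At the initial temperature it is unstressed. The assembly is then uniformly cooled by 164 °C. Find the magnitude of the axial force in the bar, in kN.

P ≈ 93.4 kN (tensile)

With the walls removed the bar would change length by δ_free = Σ αᵢΔT Lᵢ = 23.7×10⁻⁶×164×370 + 19.2×10⁻⁶×164×800 = 3.957 mm.
The rigid supports impose zero overall length change; the single axial force P common to all segments must satisfy P Σ Lᵢ/(AᵢEᵢ) = δ_free.
The series flexibility is Σ Lᵢ/(AᵢEᵢ) = 370/(450×71×10³) + 800/(250×104×10³) = 4.235×10⁻⁵ mm/N.
P = 3.957 / 4.235×10⁻⁵ = 93440 N = 93.44 kN, tensile.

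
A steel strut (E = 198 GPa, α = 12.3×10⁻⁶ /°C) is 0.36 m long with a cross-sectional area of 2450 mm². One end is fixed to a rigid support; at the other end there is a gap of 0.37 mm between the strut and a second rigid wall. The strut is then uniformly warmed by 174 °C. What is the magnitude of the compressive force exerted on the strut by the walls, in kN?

P ≈ 540 kN

Free thermal elongation = αΔT L = 12.3×10⁻⁶ × 174 × 360 = 0.7705 mm.
This exceeds the 0.37 mm gap, so the wall pushes back. The portion of expansion that must be recovered elastically is δ_free − gap = 0.7705 − 0.37 = 0.4005 mm.
Compatibility: PL/(AE) = 0.4005 mm, so σ = P/A = E × (0.4005/360) = 220.3 MPa.
P = σA = 220.3 × 2450 = 539.6 kN.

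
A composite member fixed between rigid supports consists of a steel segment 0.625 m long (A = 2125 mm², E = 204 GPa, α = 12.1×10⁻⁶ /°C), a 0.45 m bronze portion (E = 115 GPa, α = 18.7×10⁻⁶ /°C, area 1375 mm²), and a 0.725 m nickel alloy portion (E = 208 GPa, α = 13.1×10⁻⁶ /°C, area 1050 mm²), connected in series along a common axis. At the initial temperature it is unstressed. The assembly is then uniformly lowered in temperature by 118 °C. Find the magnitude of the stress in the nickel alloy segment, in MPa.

σ ≈ 376 MPa (tensile)

With the walls removed the bar would change length by δ_free = Σ αᵢΔT Lᵢ = 12.1×10⁻⁶×118×625 + 18.7×10⁻⁶×118×450 + 13.1×10⁻⁶×118×725 = 3.006 mm.
The rigid supports impose zero overall length change; the single axial force P common to all segments must satisfy P Σ Lᵢ/(AᵢEᵢ) = δ_free.
Σ Lᵢ/(AᵢEᵢ) = 625/(2125×204×10³) + 450/(1375×115×10³) + 725/(1050×208×10³) = 7.607×10⁻⁶ mm/N.
Hence P = δ_free / Σ(L/AE) = 3.006/7.607×10⁻⁶ = 395.2 kN (tensile).
σ_{nickel alloy} = P / A = 395200 / 1050 = 376.3 MPa.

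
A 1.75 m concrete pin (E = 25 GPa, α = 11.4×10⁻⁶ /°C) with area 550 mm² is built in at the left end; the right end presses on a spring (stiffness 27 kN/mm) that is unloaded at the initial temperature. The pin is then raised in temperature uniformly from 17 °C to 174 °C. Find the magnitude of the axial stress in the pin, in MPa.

Free thermal expansion: δ_free = αΔT L = 11.4×10⁻⁶ × 157 × 1750 = 3.132 mm.
Let P be the compressive force at the spring. The pin shortens elastically by PL/(AE) and the spring compresses by P/k; together these equal δ_free.
So P = δ_free / [L/(AE) + 1/k] = 3.132 / [ 1750/(550×25×10³) + 1/(27×10³) ].
P = 3.132 / 0.0001643 = 19060 N.
σ = P/A = 19060/550 = 34.66 MPa.

σ ≈ 34.7 MPa (compressive)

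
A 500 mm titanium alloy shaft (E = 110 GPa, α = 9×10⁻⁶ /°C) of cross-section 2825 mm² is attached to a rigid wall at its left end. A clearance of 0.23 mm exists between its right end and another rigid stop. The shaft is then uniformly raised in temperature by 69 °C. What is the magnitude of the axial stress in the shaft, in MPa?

If the wall were absent the shaft would grow by αΔT L = 9×10⁻⁶ × 69 × 500 = 0.3105 mm.
The gap closes (δ_free > 0.23 mm) and the wall then resists a further 0.3105 − 0.23 = 0.0805 mm of expansion.
So σ = E(δ_free − g)/L = 110×10³ × 0.0805/500 = 17.71 MPa.

σ ≈ 17.7 MPa (compressive)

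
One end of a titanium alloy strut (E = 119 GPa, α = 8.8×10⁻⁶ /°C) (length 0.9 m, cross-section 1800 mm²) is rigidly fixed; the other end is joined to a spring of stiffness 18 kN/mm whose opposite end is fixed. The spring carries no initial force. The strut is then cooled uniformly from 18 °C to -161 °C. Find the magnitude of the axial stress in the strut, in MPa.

The unrestrained thermal change is αΔT L = 8.8×10⁻⁶ × 179 × 900 = 1.418 mm.
Let P be the tensile force in the spring. The strut extends elastically by PL/(AE) and the spring stretches by P/k; together these equal δ_free.
P [ L/(AE) + 1/k ] = δ_free → P [ 900/(1800×119×10³) + 1/(18×10³) ] = 1.418.
P = 1.418 / 5.976×10⁻⁵ = 23720 N.
σ = P/A = 23720/1800 = 13.18 MPa.

σ ≈ 13.2 MPa (tensile)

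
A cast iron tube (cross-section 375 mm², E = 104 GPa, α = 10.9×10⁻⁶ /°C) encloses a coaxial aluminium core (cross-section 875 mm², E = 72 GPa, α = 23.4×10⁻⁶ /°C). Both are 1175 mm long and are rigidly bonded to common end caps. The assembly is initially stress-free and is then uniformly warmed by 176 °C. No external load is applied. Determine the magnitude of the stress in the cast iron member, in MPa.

Equilibrium of a rigid end plate with no external load gives equal and opposite internal forces ±P in the two members. Since α_{aluminium} > α_{cast iron}, heating drives the aluminium into compression and the cast iron into tension.
Setting the final lengths equal and cancelling L: (α₁ − α₂)ΔT = P/(A₁E₁) + P/(A₂E₂).
|α₁ − α₂|·ΔT = 12.5×10⁻⁶ × 176 = 0.0022.
1/(A₁E₁) + 1/(A₂E₂) = 1/(375×104×10³) + 1/(875×72×10³) = 4.151×10⁻⁸ N⁻¹.
P = 0.0022 / 4.151×10⁻⁸ = 52990 N = 52.99 kN.
σ_{cast iron} = P/A₁ = 52990/375 = 141.3 MPa, tensile.

σ ≈ 141 MPa (tensile)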